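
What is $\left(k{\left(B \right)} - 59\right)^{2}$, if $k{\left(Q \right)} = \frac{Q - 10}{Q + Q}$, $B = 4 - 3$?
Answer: $\frac{16129}{4} \approx 4032.3$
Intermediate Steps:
$B = 1$
$k{\left(Q \right)} = \frac{-10 + Q}{2 Q}$
$\left(k{\left(B \right)} - 59\right)^{2} = \left(\frac{-10 + 1}{2 \cdot 1} - 59\right)^{2} = \left(\frac{1}{2} \cdot 1 \left(-9\right) - 59\right)^{2} = \left(- \frac{9}{2} - 59\right)^{2} = \left(- \frac{127}{2}\right)^{2} = \frac{16129}{4}$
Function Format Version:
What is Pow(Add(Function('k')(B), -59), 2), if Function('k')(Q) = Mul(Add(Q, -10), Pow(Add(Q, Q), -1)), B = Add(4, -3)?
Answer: Rational(16129, 4) ≈ 4032.3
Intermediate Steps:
B = 1
Function('k')(Q) = Mul(Rational(1, 2), Pow(Q, -1), Add(-10, Q)) (Function('k')(Q) = Mul(Add(-10, Q), Pow(Mul(2, Q), -1)) = Mul(Add(-10, Q), Mul(Rational(1, 2), Pow(Q, -1))) = Mul(Rational(1, 2), Pow(Q, -1), Add(-10, Q)))
Pow(Add(Function('k')(B), -59), 2) = Pow(Add(Mul(Rational(1, 2), Pow(1, -1), Add(-10, 1)), -59), 2) = Pow(Add(Mul(Rational(1, 2), 1, -9), -59), 2) = Pow(Add(Rational(-9, 2), -59), 2) = Pow(Rational(-127, 2), 2) = Rational(16129, 4)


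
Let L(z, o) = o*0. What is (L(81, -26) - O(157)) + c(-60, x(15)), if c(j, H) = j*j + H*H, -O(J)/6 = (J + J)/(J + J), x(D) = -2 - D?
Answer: 3895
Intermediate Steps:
O(J) = -6 (O(J) = -6*(J + J)/(J + J) = -6*2*J/(2*J) = -6*2*J*1/(2*J) = -6*1 = -6)
L(z, o) = 0
c(j, H) = H² + j² (c(j, H) = j² + H² = H² + j²)
(L(81, -26) - O(157)) + c(-60, x(15)) = (0 - 1*(-6)) + ((-2 - 1*15)² + (-60)²) = (0 + 6) + ((-2 - 15)² + 3600) = 6 + ((-17)² + 3600) = 6 + (289 + 3600) = 6 + 3889 = 3895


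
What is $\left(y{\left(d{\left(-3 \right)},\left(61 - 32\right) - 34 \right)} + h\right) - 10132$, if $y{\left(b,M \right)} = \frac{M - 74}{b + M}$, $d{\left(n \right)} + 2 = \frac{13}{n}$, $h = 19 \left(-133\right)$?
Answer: $- \frac{430169}{34} \approx -12652.0$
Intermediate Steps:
$h = -2527$
$d{\left(n \right)} = -2 + \frac{13}{n}$
$y{\left(b,M \right)} = \frac{-74 + M}{M + b}$
$\left(y{\left(d{\left(-3 \right)},\left(61 - 32\right) - 34 \right)} + h\right) - 10132 = \left(\frac{-74 + \left(\left(61 - 32\right) - 34\right)}{\left(\left(61 - 32\right) - 34\right) + \left(-2 + \frac{13}{-3}\right)} - 2527\right) - 10132 = \left(\frac{-74 + \left(29 - 34\right)}{\left(29 - 34\right) + \left(-2 + 13 \left(- \frac{1}{3}\right)\right)} - 2527\right) - 10132 = \left(\frac{-74 - 5}{-5 - \frac{19}{3}} - 2527\right) - 10132 = \left(\frac{1}{-5 - \frac{19}{3}} \left(-79\right) - 2527\right) - 10132 = \left(\frac{1}{- \frac{34}{3}} \left(-79\right) - 2527\right) - 10132 = \left(\left(- \frac{3}{34}\right) \left(-79\right) - 2527\right) - 10132 = \left(\frac{237}{34} - 2527\right) - 10132 = - \frac{85681}{34} - 10132 = - \frac{430169}{34}$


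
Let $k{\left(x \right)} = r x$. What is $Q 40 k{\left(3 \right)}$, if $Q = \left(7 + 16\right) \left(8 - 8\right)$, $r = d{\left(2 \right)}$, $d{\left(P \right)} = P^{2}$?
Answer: $0$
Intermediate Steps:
$r = 4$ ($r = 2^{2} = 4$)
$k{\left(x \right)} = 4 x$
$Q = 0$ ($Q = 23 \cdot 0 = 0$)
$Q 40 k{\left(3 \right)} = 0 \cdot 40 \cdot 4 \cdot 3 = 0 \cdot 12 = 0$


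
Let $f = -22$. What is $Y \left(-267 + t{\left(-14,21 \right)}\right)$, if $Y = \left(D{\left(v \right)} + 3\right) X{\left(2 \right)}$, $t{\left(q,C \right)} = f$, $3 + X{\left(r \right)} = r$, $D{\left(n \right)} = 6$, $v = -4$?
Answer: $2601$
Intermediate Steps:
$X{\left(r \right)} = -3 + r$
$t{\left(q,C \right)} = -22$
$Y = -9$ ($Y = \left(6 + 3\right) \left(-3 + 2\right) = 9 \left(-1\right) = -9$)
$Y \left(-267 + t{\left(-14,21 \right)}\right) = - 9 \left(-267 - 22\right) = \left(-9\right) \left(-289\right) = 2601$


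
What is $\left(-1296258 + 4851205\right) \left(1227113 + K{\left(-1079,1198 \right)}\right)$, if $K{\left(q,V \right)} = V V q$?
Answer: $-5500775690690841$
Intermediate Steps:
$K{\left(q,V \right)} = q V^{2}$ ($K{\left(q,V \right)} = V^{2} q = q V^{2}$)
$\left(-1296258 + 4851205\right) \left(1227113 + K{\left(-1079,1198 \right)}\right) = \left(-1296258 + 4851205\right) \left(1227113 - 1079 \cdot 1198^{2}\right) = 3554947 \left(1227113 - 1548585116\right) = 3554947 \left(-1547358003\right) = -5500775690690841$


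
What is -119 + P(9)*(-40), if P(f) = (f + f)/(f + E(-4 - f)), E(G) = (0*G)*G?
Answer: -199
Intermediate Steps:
E(G) = 0 (E(G) = 0*G = 0)
P(f) = 2 (P(f) = (f + f)/(f + 0) = (2*f)/f = 2)
-119 + P(9)*(-40) = -119 + 2*(-40) = -119 - 80 = -199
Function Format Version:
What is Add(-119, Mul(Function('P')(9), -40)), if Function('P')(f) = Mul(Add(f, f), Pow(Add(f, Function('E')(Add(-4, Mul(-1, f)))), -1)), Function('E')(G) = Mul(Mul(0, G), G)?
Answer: -199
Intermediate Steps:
Function('E')(G) = 0 (Function('E')(G) = Mul(0, G) = 0)
Function('P')(f) = 2 (Function('P')(f) = Mul(Add(f, f), Pow(Add(f, 0), -1)) = Mul(Mul(2, f), Pow(f, -1)) = 2)
Add(-119, Mul(Function('P')(9), -40)) = Add(-119, Mul(2, -40)) = Add(-119, -80) = -199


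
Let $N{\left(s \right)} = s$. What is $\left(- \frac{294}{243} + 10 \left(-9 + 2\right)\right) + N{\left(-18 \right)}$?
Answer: $- \frac{7226}{81} \approx -89.21$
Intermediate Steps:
$\left(- \frac{294}{243} + 10 \left(-9 + 2\right)\right) + N{\left(-18 \right)} = \left(- \frac{294}{243} + 10 \left(-9 + 2\right)\right) - 18 = \left(\left(-294\right) \frac{1}{243} + 10 \left(-7\right)\right) - 18 = \left(- \frac{98}{81} - 70\right) - 18 = - \frac{5768}{81} - 18 = - \frac{7226}{81}$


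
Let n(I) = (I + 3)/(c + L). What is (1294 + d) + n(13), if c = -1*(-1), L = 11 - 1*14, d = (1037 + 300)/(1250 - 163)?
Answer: 1399219/1087 ≈ 1287.2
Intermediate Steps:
d = 1337/1087 ≈ 1.2300
L = -3 (L = 11 - 14 = -3)
c = 1
n(I) = -3/2 - I/2 (n(I) = (I + 3)/(1 - 3) = (3 + I)/(-2) = (3 + I)*(-½) = -3/2 - I/2)
(1294 + d) + n(13) = (1294 + 1337/1087) + (-3/2 - ½*13) = 1407915/1087 + (-3/2 - 13/2) = 1407915/1087 - 8 = 1399219/1087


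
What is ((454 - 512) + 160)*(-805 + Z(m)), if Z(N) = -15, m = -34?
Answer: -83640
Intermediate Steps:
((454 - 512) + 160)*(-805 + Z(m)) = ((454 - 512) + 160)*(-805 - 15) = (-58 + 160)*(-820) = 102*(-820) = -83640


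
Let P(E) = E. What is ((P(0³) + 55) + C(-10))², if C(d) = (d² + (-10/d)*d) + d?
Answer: 18225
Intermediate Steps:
C(d) = -10 + d + d² (C(d) = (d² - 10) + d = (-10 + d²) + d = -10 + d + d²)
((P(0³) + 55) + C(-10))² = ((0³ + 55) + (-10 - 10 + (-10)²))² = ((0 + 55) + (-10 - 10 + 100))² = (55 + 80)² = 135² = 18225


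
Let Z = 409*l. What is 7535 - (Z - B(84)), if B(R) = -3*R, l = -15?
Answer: 13418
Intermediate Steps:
Z = -6135 (Z = 409*(-15) = -6135)
7535 - (Z - B(84)) = 7535 - (-6135 - (-3)*84) = 7535 - (-6135 - 1*(-252)) = 7535 - (-6135 + 252) = 7535 - 1*(-5883) = 7535 + 5883 = 13418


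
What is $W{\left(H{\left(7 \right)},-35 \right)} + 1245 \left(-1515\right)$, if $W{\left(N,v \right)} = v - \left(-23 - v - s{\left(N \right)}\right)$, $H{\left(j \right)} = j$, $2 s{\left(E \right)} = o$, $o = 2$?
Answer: $-1886221$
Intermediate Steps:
$s{\left(E \right)} = 1$ ($s{\left(E \right)} = \frac{1}{2} \cdot 2 = 1$)
$W{\left(N,v \right)} = 24 + 2 v$ ($W{\left(N,v \right)} = v + \left(\left(\left(v + 1\right) + 7\right) - -16\right) = v + \left(\left(\left(1 + v\right) + 7\right) + 16\right) = v + \left(\left(8 + v\right) + 16\right) = v + \left(24 + v\right) = 24 + 2 v$)
$W{\left(H{\left(7 \right)},-35 \right)} + 1245 \left(-1515\right) = \left(24 + 2 \left(-35\right)\right) + 1245 \left(-1515\right) = \left(24 - 70\right) - 1886175 = -46 - 1886175 = -1886221$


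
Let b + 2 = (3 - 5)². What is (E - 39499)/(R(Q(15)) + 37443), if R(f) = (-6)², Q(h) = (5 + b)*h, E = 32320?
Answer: -2393/12493 ≈ -0.19155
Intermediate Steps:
b = 2 (b = -2 + (3 - 5)² = -2 + (-2)² = -2 + 4 = 2)
Q(h) = 7*h (Q(h) = (5 + 2)*h = 7*h)
R(f) = 36
(E - 39499)/(R(Q(15)) + 37443) = (32320 - 39499)/(36 + 37443) = -7179/37479 = -7179*1/37479 = -2393/12493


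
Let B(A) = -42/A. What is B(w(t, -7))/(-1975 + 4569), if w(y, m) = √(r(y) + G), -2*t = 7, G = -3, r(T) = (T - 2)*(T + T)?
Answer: -21*√142/92087 ≈ -0.0027175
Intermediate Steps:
r(T) = 2*T*(-2 + T) (r(T) = (-2 + T)*(2*T) = 2*T*(-2 + T))
t = -7/2 (t = -½*7 = -7/2 ≈ -3.5000)
w(y, m) = √(-3 + 2*y*(-2 + y)) (w(y, m) = √(2*y*(-2 + y) - 3) = √(-3 + 2*y*(-2 + y)))
B(w(t, -7))/(-1975 + 4569) = (-42/√(-3 + 2*(-7/2)*(-2 - 7/2)))/(-1975 + 4569) = -42/√(-3 + 2*(-7/2)*(-11/2))/2594 = -42/√(-3 + 77/2)*(1/2594) = -42*√142/71*(1/2594) = -21*√142/92087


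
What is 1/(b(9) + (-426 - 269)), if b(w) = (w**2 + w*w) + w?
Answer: -1/524 ≈ -0.0019084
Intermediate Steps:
b(w) = w + 2*w**2 (b(w) = (w**2 + w**2) + w = 2*w**2 + w = w + 2*w**2)
1/(b(9) + (-426 - 269)) = 1/(9*(1 + 2*9) + (-426 - 269)) = 1/(9*(1 + 18) - 695) = 1/(9*19 - 695) = 1/(171 - 695) = 1/(-524) = -1/524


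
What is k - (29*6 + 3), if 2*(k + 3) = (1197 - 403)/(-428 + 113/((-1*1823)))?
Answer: -141187991/780357 ≈ -180.93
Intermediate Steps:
k = -3064802/780357 (k = -3 + ((1197 - 403)/(-428 + 113/((-1*1823))))/2 = -3 + (794/(-428 + 113/(-1823)))/2 = -3 + (794/(-428 + 113*(-1/1823)))/2 = -3 + (794/(-428 - 113/1823))/2 = -3 + (794/(-780357/1823))/2 = -3 + (794*(-1823/780357))/2 = -3 + (½)*(-1447462/780357) = -3 - 723731/780357 = -3064802/780357 ≈ -3.9274)
k - (29*6 + 3) = -3064802/780357 - (29*6 + 3) = -3064802/780357 - (174 + 3) = -3064802/780357 - 1*177 = -3064802/780357 - 177 = -141187991/780357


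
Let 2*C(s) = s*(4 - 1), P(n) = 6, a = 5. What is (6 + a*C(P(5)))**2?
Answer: 2601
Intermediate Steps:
C(s) = 3*s/2 (C(s) = (s*(4 - 1))/2 = (s*3)/2 = (3*s)/2 = 3*s/2)
(6 + a*C(P(5)))**2 = (6 + 5*((3/2)*6))**2 = (6 + 5*9)**2 = (6 + 45)**2 = 51**2 = 2601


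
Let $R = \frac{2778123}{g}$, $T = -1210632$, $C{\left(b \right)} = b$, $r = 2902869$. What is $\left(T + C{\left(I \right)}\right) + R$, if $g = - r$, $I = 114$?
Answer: $- \frac{68901528515}{56919} \approx -1.2105 \cdot 10^{6}$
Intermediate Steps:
$g = -2902869$ ($g = \left(-1\right) 2902869 = -2902869$)
$R = - \frac{54473}{56919}$ ($R = \frac{2778123}{-2902869} = 2778123 \left(- \frac{1}{2902869}\right) = - \frac{54473}{56919} \approx -0.95703$)
$\left(T + C{\left(I \right)}\right) + R = \left(-1210632 + 114\right) - \frac{54473}{56919} = -1210518 - \frac{54473}{56919} = - \frac{68901528515}{56919}$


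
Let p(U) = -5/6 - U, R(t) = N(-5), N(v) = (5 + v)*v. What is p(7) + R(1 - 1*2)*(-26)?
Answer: -47/6 ≈ -7.8333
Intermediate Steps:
N(v) = v*(5 + v)
R(t) = 0 (R(t) = -5*(5 - 5) = -5*0 = 0)
p(U) = -5/6 - U (p(U) = -5*1/6 - U = -5/6 - U)
p(7) + R(1 - 1*2)*(-26) = (-5/6 - 1*7) + 0*(-26) = (-5/6 - 7) + 0 = -47/6 + 0 = -47/6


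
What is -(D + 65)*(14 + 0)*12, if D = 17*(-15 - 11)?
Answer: 63336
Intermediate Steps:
D = -442 (D = 17*(-26) = -442)
-(D + 65)*(14 + 0)*12 = -(-442 + 65)*(14 + 0)*12 = -(-377)*14*12 = -(-377)*168 = -1*(-63336) = 63336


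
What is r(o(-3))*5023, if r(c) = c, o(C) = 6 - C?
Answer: 45207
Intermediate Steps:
r(o(-3))*5023 = (6 - 1*(-3))*5023 = (6 + 3)*5023 = 9*5023 = 45207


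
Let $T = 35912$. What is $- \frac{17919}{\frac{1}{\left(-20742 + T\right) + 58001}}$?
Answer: $-1311151149$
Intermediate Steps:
$- \frac{17919}{\frac{1}{\left(-20742 + T\right) + 58001}} = - \frac{17919}{\frac{1}{\left(-20742 + 35912\right) + 58001}} = - \frac{17919}{\frac{1}{15170 + 58001}} = - \frac{17919}{\frac{1}{73171}} = - 17919 \frac{1}{\frac{1}{73171}} = \left(-17919\right) 73171 = -1311151149$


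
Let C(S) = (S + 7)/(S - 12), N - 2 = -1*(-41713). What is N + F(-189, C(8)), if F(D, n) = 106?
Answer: 41821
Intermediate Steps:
N = 41715 (N = 2 - 1*(-41713) = 2 + 41713 = 41715)
C(S) = (7 + S)/(-12 + S)
N + F(-189, C(8)) = 41715 + 106 = 41821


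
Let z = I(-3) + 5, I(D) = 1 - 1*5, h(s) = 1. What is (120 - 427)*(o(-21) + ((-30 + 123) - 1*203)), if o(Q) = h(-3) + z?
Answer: 33156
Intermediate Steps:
I(D) = -4 (I(D) = 1 - 5 = -4)
z = 1 (z = -4 + 5 = 1)
o(Q) = 2 (o(Q) = 1 + 1 = 2)
(120 - 427)*(o(-21) + ((-30 + 123) - 1*203)) = (120 - 427)*(2 + ((-30 + 123) - 1*203)) = -307*(2 + (93 - 203)) = -307*(2 - 110) = -307*(-108) = 33156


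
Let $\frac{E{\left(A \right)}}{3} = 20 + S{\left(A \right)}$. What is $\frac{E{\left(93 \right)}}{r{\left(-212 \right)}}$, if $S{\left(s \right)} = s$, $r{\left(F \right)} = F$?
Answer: $- \frac{339}{212} \approx -1.5991$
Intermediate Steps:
$E{\left(A \right)} = 60 + 3 A$ ($E{\left(A \right)} = 3 \left(20 + A\right) = 60 + 3 A$)
$\frac{E{\left(93 \right)}}{r{\left(-212 \right)}} = \frac{60 + 3 \cdot 93}{-212} = \left(60 + 279\right) \left(- \frac{1}{212}\right) = 339 \left(- \frac{1}{212}\right) = - \frac{339}{212}$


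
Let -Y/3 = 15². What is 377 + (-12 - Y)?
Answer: 1040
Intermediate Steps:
Y = -675 (Y = -3*15² = -3*225 = -675)
377 + (-12 - Y) = 377 + (-12 - 1*(-675)) = 377 + (-12 + 675) = 377 + 663 = 1040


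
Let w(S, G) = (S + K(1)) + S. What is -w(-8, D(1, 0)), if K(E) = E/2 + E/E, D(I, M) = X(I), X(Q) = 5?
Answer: 29/2 ≈ 14.500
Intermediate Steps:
D(I, M) = 5
K(E) = 1 + E/2 (K(E) = E*(½) + 1 = E/2 + 1 = 1 + E/2)
w(S, G) = 3/2 + 2*S (w(S, G) = (S + (1 + (½)*1)) + S = (S + (1 + ½)) + S = (S + 3/2) + S = (3/2 + S) + S = 3/2 + 2*S)
-w(-8, D(1, 0)) = -(3/2 + 2*(-8)) = -(3/2 - 16) = -1*(-29/2) = 29/2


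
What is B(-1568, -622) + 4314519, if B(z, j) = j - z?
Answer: 4315465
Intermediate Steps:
B(-1568, -622) + 4314519 = (-622 - 1*(-1568)) + 4314519 = (-622 + 1568) + 4314519 = 946 + 4314519 = 4315465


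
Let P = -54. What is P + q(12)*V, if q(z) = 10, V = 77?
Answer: 716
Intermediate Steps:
P + q(12)*V = -54 + 10*77 = -54 + 770 = 716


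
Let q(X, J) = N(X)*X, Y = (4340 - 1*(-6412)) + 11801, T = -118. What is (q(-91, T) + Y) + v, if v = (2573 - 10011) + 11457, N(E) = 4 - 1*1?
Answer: 26299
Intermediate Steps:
N(E) = 3 (N(E) = 4 - 1 = 3)
Y = 22553 (Y = (4340 + 6412) + 11801 = 10752 + 11801 = 22553)
v = 4019 (v = -7438 + 11457 = 4019)
q(X, J) = 3*X
(q(-91, T) + Y) + v = (3*(-91) + 22553) + 4019 = (-273 + 22553) + 4019 = 22280 + 4019 = 26299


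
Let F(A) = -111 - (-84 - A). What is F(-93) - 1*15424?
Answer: -15544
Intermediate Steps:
F(A) = -27 + A (F(A) = -111 + (84 + A) = -27 + A)
F(-93) - 1*15424 = (-27 - 93) - 1*15424 = -120 - 15424 = -15544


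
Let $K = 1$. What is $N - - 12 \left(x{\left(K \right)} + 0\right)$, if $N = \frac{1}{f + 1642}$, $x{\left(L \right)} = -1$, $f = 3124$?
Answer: $- \frac{57191}{4766} \approx -12.0$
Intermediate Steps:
$N = \frac{1}{4766}$ ($N = \frac{1}{3124 + 1642} = \frac{1}{4766} \approx 0.00020982$)
$N - - 12 \left(x{\left(K \right)} + 0\right) = \frac{1}{4766} - - 12 \left(-1 + 0\right) = \frac{1}{4766} - \left(-12\right) \left(-1\right) = \frac{1}{4766} - 12 = - \frac{57191}{4766}$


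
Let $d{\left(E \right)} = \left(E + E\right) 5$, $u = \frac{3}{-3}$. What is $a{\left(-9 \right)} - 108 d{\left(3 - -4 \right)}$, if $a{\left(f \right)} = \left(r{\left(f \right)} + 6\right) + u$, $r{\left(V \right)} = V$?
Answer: $-7564$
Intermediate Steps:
$u = -1$ ($u = 3 \left(- \frac{1}{3}\right) = -1$)
$a{\left(f \right)} = 5 + f$ ($a{\left(f \right)} = \left(f + 6\right) - 1 = \left(6 + f\right) - 1 = 5 + f$)
$d{\left(E \right)} = 10 E$ ($d{\left(E \right)} = 2 E 5 = 10 E$)
$a{\left(-9 \right)} - 108 d{\left(3 - -4 \right)} = \left(5 - 9\right) - 108 \cdot 10 \left(3 - -4\right) = -4 - 108 \cdot 10 \left(3 + 4\right) = -4 - 108 \cdot 10 \cdot 7 = -4 - 7560 = -7564$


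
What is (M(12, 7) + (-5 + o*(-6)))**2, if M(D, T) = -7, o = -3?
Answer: 36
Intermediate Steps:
(M(12, 7) + (-5 + o*(-6)))**2 = (-7 + (-5 - 3*(-6)))**2 = (-7 + (-5 + 18))**2 = (-7 + 13)**2 = 6**2 = 36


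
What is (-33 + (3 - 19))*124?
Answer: -6076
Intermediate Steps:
(-33 + (3 - 19))*124 = (-33 - 16)*124 = -49*124 = -6076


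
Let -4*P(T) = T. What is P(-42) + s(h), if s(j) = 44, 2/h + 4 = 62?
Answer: 109/2 ≈ 54.500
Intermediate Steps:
h = 1/29 (h = 2/(-4 + 62) = 2/58 = 2*(1/58) = 1/29 ≈ 0.034483)
P(T) = -T/4
P(-42) + s(h) = -¼*(-42) + 44 = 21/2 + 44 = 109/2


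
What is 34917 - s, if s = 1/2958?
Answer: 103284485/2958 ≈ 34917.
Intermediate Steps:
s = 1/2958 ≈ 0.00033807
34917 - s = 34917 - 1*1/2958 = 34917 - 1/2958 = 103284485/2958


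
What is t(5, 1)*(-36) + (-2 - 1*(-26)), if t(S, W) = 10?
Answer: -336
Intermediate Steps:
t(5, 1)*(-36) + (-2 - 1*(-26)) = 10*(-36) + (-2 - 1*(-26)) = -360 + (-2 + 26) = -360 + 24 = -336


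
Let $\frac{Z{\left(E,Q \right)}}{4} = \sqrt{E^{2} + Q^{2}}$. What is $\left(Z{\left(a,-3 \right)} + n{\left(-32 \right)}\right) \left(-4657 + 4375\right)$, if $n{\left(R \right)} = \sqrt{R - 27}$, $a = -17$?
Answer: $- 1128 \sqrt{298} - 282 i \sqrt{59} \approx -19472.0 - 2166.1 i$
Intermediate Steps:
$n{\left(R \right)} = \sqrt{-27 + R}$
$Z{\left(E,Q \right)} = 4 \sqrt{E^{2} + Q^{2}}$
$\left(Z{\left(a,-3 \right)} + n{\left(-32 \right)}\right) \left(-4657 + 4375\right) = \left(4 \sqrt{\left(-17\right)^{2} + \left(-3\right)^{2}} + \sqrt{-27 - 32}\right) \left(-4657 + 4375\right) = \left(4 \sqrt{289 + 9} + \sqrt{-59}\right) \left(-282\right) = \left(4 \sqrt{298} + i \sqrt{59}\right) \left(-282\right) = - 1128 \sqrt{298} - 282 i \sqrt{59}$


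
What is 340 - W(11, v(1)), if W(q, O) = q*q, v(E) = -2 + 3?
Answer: 219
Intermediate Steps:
v(E) = 1
W(q, O) = q²
340 - W(11, v(1)) = 340 - 1*11² = 340 - 1*121 = 340 - 121 = 219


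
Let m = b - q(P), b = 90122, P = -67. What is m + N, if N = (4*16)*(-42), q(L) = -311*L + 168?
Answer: 66429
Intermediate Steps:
q(L) = 168 - 311*L
m = 69117 (m = 90122 - (168 - 311*(-67)) = 90122 - (168 + 20837) = 90122 - 1*21005 = 90122 - 21005 = 69117)
N = -2688 (N = 64*(-42) = -2688)
m + N = 69117 - 2688 = 66429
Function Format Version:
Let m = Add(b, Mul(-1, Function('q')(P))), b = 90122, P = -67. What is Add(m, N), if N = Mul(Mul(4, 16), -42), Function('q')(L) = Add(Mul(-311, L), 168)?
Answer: 66429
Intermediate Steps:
Function('q')(L) = Add(168, Mul(-311, L))
m = 69117 (m = Add(90122, Mul(-1, Add(168, Mul(-311, -67)))) = Add(90122, Mul(-1, Add(168, 20837))) = Add(90122, Mul(-1, 21005)) = Add(90122, -21005) = 69117)
N = -2688 (N = Mul(64, -42) = -2688)
Add(m, N) = Add(69117, -2688) = 66429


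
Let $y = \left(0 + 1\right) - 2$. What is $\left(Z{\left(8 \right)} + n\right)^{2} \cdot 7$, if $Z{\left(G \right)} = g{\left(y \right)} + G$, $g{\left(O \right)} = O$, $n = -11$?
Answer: $112$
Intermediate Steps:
$y = -1$ ($y = 1 - 2 = -1$)
$Z{\left(G \right)} = -1 + G$
$\left(Z{\left(8 \right)} + n\right)^{2} \cdot 7 = \left(\left(-1 + 8\right) - 11\right)^{2} \cdot 7 = \left(7 - 11\right)^{2} \cdot 7 = \left(-4\right)^{2} \cdot 7 = 16 \cdot 7 = 112$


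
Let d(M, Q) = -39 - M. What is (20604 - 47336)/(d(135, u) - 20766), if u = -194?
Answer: 6683/5235 ≈ 1.2766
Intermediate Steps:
(20604 - 47336)/(d(135, u) - 20766) = (20604 - 47336)/((-39 - 1*135) - 20766) = -26732/((-39 - 135) - 20766) = -26732/(-174 - 20766) = -26732/(-20940) = -26732*(-1/20940) = 6683/5235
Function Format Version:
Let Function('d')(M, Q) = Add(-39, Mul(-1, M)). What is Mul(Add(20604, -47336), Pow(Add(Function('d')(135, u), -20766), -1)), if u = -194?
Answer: Rational(6683, 5235) ≈ 1.2766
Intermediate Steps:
Mul(Add(20604, -47336), Pow(Add(Function('d')(135, u), -20766), -1)) = Mul(Add(20604, -47336), Pow(Add(Add(-39, Mul(-1, 135)), -20766), -1)) = Mul(-26732, Pow(Add(Add(-39, -135), -20766), -1)) = Mul(-26732, Pow(Add(-174, -20766), -1)) = Mul(-26732, Pow(-20940, -1)) = Mul(-26732, Rational(-1, 20940)) = Rational(6683, 5235)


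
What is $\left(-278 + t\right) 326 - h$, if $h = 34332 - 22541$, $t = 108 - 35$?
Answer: $-78621$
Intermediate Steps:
$t = 73$
$h = 11791$
$\left(-278 + t\right) 326 - h = \left(-278 + 73\right) 326 - 11791 = \left(-205\right) 326 - 11791 = -66830 - 11791 = -78621$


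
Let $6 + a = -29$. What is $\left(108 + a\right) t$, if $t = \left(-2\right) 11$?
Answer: $-1606$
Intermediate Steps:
$t = -22$
$a = -35$ ($a = -6 - 29 = -35$)
$\left(108 + a\right) t = \left(108 - 35\right) \left(-22\right) = 73 \left(-22\right) = -1606$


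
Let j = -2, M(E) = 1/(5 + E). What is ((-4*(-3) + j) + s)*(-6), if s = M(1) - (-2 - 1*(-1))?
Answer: -67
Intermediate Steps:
s = 7/6 (s = 1/(5 + 1) - (-2 - 1*(-1)) = 1/6 - (-2 + 1) = ⅙ - 1*(-1) = ⅙ + 1 = 7/6 ≈ 1.1667)
((-4*(-3) + j) + s)*(-6) = ((-4*(-3) - 2) + 7/6)*(-6) = ((12 - 2) + 7/6)*(-6) = (10 + 7/6)*(-6) = (67/6)*(-6) = -67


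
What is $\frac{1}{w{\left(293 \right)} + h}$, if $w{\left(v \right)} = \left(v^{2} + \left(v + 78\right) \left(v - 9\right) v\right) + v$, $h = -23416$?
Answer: $\frac{1}{30934378} \approx 3.2327 \cdot 10^{-8}$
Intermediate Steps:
$w{\left(v \right)} = v + v^{2} + v \left(-9 + v\right) \left(78 + v\right)$ ($w{\left(v \right)} = \left(v^{2} + \left(78 + v\right) \left(-9 + v\right) v\right) + v = \left(v^{2} + \left(-9 + v\right) \left(78 + v\right) v\right) + v = \left(v^{2} + v \left(-9 + v\right) \left(78 + v\right)\right) + v = v + v^{2} + v \left(-9 + v\right) \left(78 + v\right)$)
$\frac{1}{w{\left(293 \right)} + h} = \frac{1}{293 \left(-701 + 293^{2} + 70 \cdot 293\right) - 23416} = \frac{1}{293 \left(-701 + 85849 + 20510\right) - 23416} = \frac{1}{293 \cdot 105658 - 23416} = \frac{1}{30957794 - 23416} = \frac{1}{30934378}$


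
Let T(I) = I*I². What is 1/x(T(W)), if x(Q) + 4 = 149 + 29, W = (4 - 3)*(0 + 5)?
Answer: 1/174 ≈ 0.0057471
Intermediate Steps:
W = 5 (W = 1*5 = 5)
T(I) = I³
x(Q) = 174 (x(Q) = -4 + (149 + 29) = -4 + 178 = 174)
1/x(T(W)) = 1/174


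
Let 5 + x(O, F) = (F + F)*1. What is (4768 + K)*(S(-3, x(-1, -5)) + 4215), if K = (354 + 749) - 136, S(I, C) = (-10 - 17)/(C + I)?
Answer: 48363255/2 ≈ 2.4182e+7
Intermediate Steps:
x(O, F) = -5 + 2*F (x(O, F) = -5 + (F + F)*1 = -5 + (2*F)*1 = -5 + 2*F)
S(I, C) = -27/(C + I)
K = 967 (K = 1103 - 136 = 967)
(4768 + K)*(S(-3, x(-1, -5)) + 4215) = (4768 + 967)*(-27/((-5 + 2*(-5)) - 3) + 4215) = 5735*(-27/((-5 - 10) - 3) + 4215) = 5735*(-27/(-15 - 3) + 4215) = 5735*(-27/(-18) + 4215) = 5735*(-27*(-1/18) + 4215) = 5735*(3/2 + 4215) = 5735*(8433/2) = 48363255/2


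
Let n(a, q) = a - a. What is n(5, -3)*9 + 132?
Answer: 132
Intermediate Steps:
n(a, q) = 0
n(5, -3)*9 + 132 = 0*9 + 132 = 0 + 132 = 132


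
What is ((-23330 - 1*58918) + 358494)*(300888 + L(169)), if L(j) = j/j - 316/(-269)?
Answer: 22359201238422/269 ≈ 8.3120e+10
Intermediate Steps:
L(j) = 585/269 (L(j) = 1 - 316*(-1/269) = 1 + 316/269 = 585/269)
((-23330 - 1*58918) + 358494)*(300888 + L(169)) = ((-23330 - 1*58918) + 358494)*(300888 + 585/269) = ((-23330 - 58918) + 358494)*(80939457/269) = (-82248 + 358494)*(80939457/269) = 276246*(80939457/269) = 22359201238422/269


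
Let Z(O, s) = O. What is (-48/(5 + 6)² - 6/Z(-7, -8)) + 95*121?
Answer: 9736655/847 ≈ 11495.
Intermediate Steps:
(-48/(5 + 6)² - 6/Z(-7, -8)) + 95*121 = (-48/(5 + 6)² - 6/(-7)) + 95*121 = (-48/(11²) - 6*(-⅐)) + 11495 = (-48/121 + 6/7) + 11495 = 390/847 + 11495 = 9736655/847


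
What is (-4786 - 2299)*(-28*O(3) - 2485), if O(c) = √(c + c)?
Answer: 17606225 + 198380*√6 ≈ 1.8092e+7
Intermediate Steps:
O(c) = √2*√c (O(c) = √(2*c) = √2*√c)
(-4786 - 2299)*(-28*O(3) - 2485) = (-4786 - 2299)*(-28*√2*√3 - 2485) = -7085*(-28*√6 - 2485) = -7085*(-2485 - 28*√6) = 17606225 + 198380*√6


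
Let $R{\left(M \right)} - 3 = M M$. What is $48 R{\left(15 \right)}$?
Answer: $10944$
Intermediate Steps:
$R{\left(M \right)} = 3 + M^{2}$ ($R{\left(M \right)} = 3 + M M = 3 + M^{2}$)
$48 R{\left(15 \right)} = 48 \left(3 + 15^{2}\right) = 48 \left(3 + 225\right) = 48 \cdot 228 = 10944$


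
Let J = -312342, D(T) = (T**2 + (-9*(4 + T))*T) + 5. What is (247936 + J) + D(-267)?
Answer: -625101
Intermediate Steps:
D(T) = 5 + T**2 + T*(-36 - 9*T) (D(T) = (T**2 + (-36 - 9*T)*T) + 5 = (T**2 + T*(-36 - 9*T)) + 5 = 5 + T**2 + T*(-36 - 9*T))
(247936 + J) + D(-267) = (247936 - 312342) + (5 - 36*(-267) - 8*(-267)**2) = -64406 + (5 + 9612 - 8*71289) = -64406 + (5 + 9612 - 570312) = -64406 - 560695 = -625101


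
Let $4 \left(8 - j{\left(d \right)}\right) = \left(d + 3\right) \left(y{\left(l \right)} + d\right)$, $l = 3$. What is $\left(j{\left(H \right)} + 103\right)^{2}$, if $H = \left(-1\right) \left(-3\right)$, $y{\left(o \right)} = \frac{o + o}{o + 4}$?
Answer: $\frac{2169729}{196} \approx 11070.0$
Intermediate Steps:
$y{\left(o \right)} = \frac{2 o}{4 + o}$
$H = 3$
$j{\left(d \right)} = 8 - \frac{\left(3 + d\right) \left(\frac{6}{7} + d\right)}{4}$ ($j{\left(d \right)} = 8 - \frac{\left(d + 3\right) \left(2 \cdot 3 \frac{1}{4 + 3} + d\right)}{4} = 8 - \frac{\left(3 + d\right) \left(2 \cdot 3 \cdot \frac{1}{7} + d\right)}{4} = 8 - \frac{\left(3 + d\right) \left(\frac{6}{7} + d\right)}{4}$)
$\left(j{\left(H \right)} + 103\right)^{2} = \left(\left(\frac{103}{14} - \frac{81}{28} - \frac{3^{2}}{4}\right) + 103\right)^{2} = \left(\left(\frac{103}{14} - \frac{81}{28} - \frac{9}{4}\right) + 103\right)^{2} = \left(\frac{31}{14} + 103\right)^{2} = \left(\frac{1473}{14}\right)^{2} = \frac{2169729}{196}$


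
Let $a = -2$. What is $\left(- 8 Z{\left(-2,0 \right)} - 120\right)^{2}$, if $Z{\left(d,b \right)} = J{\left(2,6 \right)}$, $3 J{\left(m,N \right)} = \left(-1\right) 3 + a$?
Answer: $\frac{102400}{9} \approx 11378.0$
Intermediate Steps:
$J{\left(m,N \right)} = - \frac{5}{3}$ ($J{\left(m,N \right)} = \frac{\left(-1\right) 3 - 2}{3} = \frac{-3 - 2}{3} = \frac{1}{3} \left(-5\right) = - \frac{5}{3}$)
$Z{\left(d,b \right)} = - \frac{5}{3}$
$\left(- 8 Z{\left(-2,0 \right)} - 120\right)^{2} = \left(\left(-8\right) \left(- \frac{5}{3}\right) - 120\right)^{2} = \left(\frac{40}{3} - 120\right)^{2} = \left(- \frac{320}{3}\right)^{2} = \frac{102400}{9}$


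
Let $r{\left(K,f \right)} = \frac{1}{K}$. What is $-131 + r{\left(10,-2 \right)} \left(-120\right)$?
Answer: $-143$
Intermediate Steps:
$-131 + r{\left(10,-2 \right)} \left(-120\right) = -131 + \frac{1}{10} \left(-120\right) = -131 - 12 = -143$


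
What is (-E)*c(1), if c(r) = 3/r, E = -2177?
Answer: 6531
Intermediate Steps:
(-E)*c(1) = (-1*(-2177))*(3/1) = 2177*(3*1) = 2177*3 = 6531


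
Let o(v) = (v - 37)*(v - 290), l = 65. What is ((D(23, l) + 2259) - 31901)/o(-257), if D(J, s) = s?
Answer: -9859/53606 ≈ -0.18392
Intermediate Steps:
o(v) = (-290 + v)*(-37 + v) (o(v) = (-37 + v)*(-290 + v) = (-290 + v)*(-37 + v))
((D(23, l) + 2259) - 31901)/o(-257) = ((65 + 2259) - 31901)/(10730 + (-257)**2 - 327*(-257)) = (2324 - 31901)/(10730 + 66049 + 84039) = -29577/160818 = -29577*1/160818 = -9859/53606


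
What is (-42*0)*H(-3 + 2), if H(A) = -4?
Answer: 0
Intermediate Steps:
(-42*0)*H(-3 + 2) = -42*0*(-4) = 0*(-4) = 0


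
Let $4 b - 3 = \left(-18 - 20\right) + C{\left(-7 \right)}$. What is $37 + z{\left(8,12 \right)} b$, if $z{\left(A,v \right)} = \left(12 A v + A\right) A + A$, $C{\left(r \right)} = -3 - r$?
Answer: $-71945$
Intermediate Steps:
$b = - \frac{31}{4}$ ($b = \frac{3}{4} + \frac{\left(-18 - 20\right) - -4}{4} = \frac{3}{4} + \frac{-38 + \left(-3 + 7\right)}{4} = \frac{3}{4} + \frac{-38 + 4}{4} = \frac{3}{4} + \frac{1}{4} \left(-34\right) = \frac{3}{4} - \frac{17}{2} = - \frac{31}{4} \approx -7.75$)
$z{\left(A,v \right)} = A + A \left(A + 12 A v\right)$ ($z{\left(A,v \right)} = \left(12 A v + A\right) A + A = \left(A + 12 A v\right) A + A = A \left(A + 12 A v\right) + A = A + A \left(A + 12 A v\right)$)
$37 + z{\left(8,12 \right)} b = 37 + 8 \left(1 + 8 + 12 \cdot 8 \cdot 12\right) \left(- \frac{31}{4}\right) = 37 + 8 \left(1 + 8 + 1152\right) \left(- \frac{31}{4}\right) = 37 + 8 \cdot 1161 \left(- \frac{31}{4}\right) = 37 + 9288 \left(- \frac{31}{4}\right) = 37 - 71982 = -71945$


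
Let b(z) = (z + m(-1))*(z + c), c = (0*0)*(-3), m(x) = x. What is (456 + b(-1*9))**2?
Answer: 298116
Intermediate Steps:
c = 0 (c = 0*(-3) = 0)
b(z) = z*(-1 + z) (b(z) = (z - 1)*(z + 0) = (-1 + z)*z = z*(-1 + z))
(456 + b(-1*9))**2 = (456 + (-1*9)*(-1 - 1*9))**2 = (456 - 9*(-1 - 9))**2 = (456 - 9*(-10))**2 = (456 + 90)**2 = 546**2 = 298116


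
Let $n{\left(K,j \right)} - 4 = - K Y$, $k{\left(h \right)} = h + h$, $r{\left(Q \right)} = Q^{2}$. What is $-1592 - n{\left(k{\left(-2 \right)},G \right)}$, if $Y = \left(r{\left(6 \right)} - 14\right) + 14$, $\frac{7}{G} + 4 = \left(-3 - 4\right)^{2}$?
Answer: $-1740$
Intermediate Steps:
$G = \frac{7}{45}$ ($G = \frac{7}{-4 + \left(-3 - 4\right)^{2}} = \frac{7}{-4 + \left(-7\right)^{2}} = \frac{7}{-4 + 49} = \frac{7}{45} \approx 0.15556$)
$k{\left(h \right)} = 2 h$
$Y = 36$ ($Y = \left(6^{2} - 14\right) + 14 = \left(36 - 14\right) + 14 = 22 + 14 = 36$)
$n{\left(K,j \right)} = 4 - 36 K$ ($n{\left(K,j \right)} = 4 + - K 36 = 4 - 36 K$)
$-1592 - n{\left(k{\left(-2 \right)},G \right)} = -1592 - \left(4 - 36 \cdot 2 \left(-2\right)\right) = -1592 - \left(4 - -144\right) = -1592 - \left(4 + 144\right) = -1592 - 148 = -1740$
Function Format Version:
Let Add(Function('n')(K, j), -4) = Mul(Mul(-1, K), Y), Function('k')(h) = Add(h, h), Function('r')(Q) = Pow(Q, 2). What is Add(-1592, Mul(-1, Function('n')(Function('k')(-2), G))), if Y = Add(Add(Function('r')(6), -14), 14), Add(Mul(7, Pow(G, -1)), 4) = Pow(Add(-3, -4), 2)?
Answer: -1740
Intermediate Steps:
G = Rational(7, 45) (G = Mul(7, Pow(Add(-4, Pow(Add(-3, -4), 2)), -1)) = Mul(7, Pow(Add(-4, Pow(-7, 2)), -1)) = Mul(7, Pow(Add(-4, 49), -1)) = Mul(7, Pow(45, -1)) = Mul(7, Rational(1, 45)) = Rational(7, 45) ≈ 0.15556)
Function('k')(h) = Mul(2, h)
Y = 36 (Y = Add(Add(Pow(6, 2), -14), 14) = Add(Add(36, -14), 14) = Add(22, 14) = 36)
Function('n')(K, j) = Add(4, Mul(-36, K)) (Function('n')(K, j) = Add(4, Mul(Mul(-1, K), 36)) = Add(4, Mul(-36, K)))
Add(-1592, Mul(-1, Function('n')(Function('k')(-2), G))) = Add(-1592, Mul(-1, Add(4, Mul(-36, Mul(2, -2))))) = Add(-1592, Mul(-1, Add(4, Mul(-36, -4)))) = Add(-1592, Mul(-1, Add(4, 144))) = Add(-1592, Mul(-1, 148)) = Add(-1592, -148) = -1740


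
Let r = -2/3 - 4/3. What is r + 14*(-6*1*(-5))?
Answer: 418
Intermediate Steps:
r = -2 (r = -2*1/3 - 4*1/3 = -2/3 - 4/3 = -2)
r + 14*(-6*1*(-5)) = -2 + 14*(-6*1*(-5)) = -2 + 14*(-6*(-5)) = -2 + 14*(-1*(-30)) = -2 + 14*30 = -2 + 420 = 418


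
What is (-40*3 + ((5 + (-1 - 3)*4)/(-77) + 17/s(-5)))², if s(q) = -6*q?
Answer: 627552601/44100 ≈ 14230.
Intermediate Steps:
(-40*3 + ((5 + (-1 - 3)*4)/(-77) + 17/s(-5)))² = (-40*3 + ((5 + (-1 - 3)*4)/(-77) + 17/((-6*(-5)))))² = (-120 + ((5 - 4*4)*(-1/77) + 17/30))² = (-120 + ((5 - 16)*(-1/77) + 17*(1/30)))² = (-120 + (-11*(-1/77) + 17/30))² = (-120 + (⅐ + 17/30))² = (-120 + 149/210)² = (-25051/210)² = 627552601/44100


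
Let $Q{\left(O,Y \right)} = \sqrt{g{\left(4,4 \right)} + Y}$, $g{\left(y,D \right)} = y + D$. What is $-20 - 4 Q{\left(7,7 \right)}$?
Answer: $-20 - 4 \sqrt{15} \approx -35.492$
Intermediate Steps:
$g{\left(y,D \right)} = D + y$
$Q{\left(O,Y \right)} = \sqrt{8 + Y}$ ($Q{\left(O,Y \right)} = \sqrt{\left(4 + 4\right) + Y} = \sqrt{8 + Y}$)
$-20 - 4 Q{\left(7,7 \right)} = -20 - 4 \sqrt{8 + 7} = -20 - 4 \sqrt{15}$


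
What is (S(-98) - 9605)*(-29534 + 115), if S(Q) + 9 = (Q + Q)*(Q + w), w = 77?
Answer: 161745662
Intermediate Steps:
S(Q) = -9 + 2*Q*(77 + Q) (S(Q) = -9 + (Q + Q)*(Q + 77) = -9 + (2*Q)*(77 + Q) = -9 + 2*Q*(77 + Q))
(S(-98) - 9605)*(-29534 + 115) = ((-9 + 2*(-98)**2 + 154*(-98)) - 9605)*(-29534 + 115) = ((-9 + 2*9604 - 15092) - 9605)*(-29419) = ((-9 + 19208 - 15092) - 9605)*(-29419) = (4107 - 9605)*(-29419) = -5498*(-29419) = 161745662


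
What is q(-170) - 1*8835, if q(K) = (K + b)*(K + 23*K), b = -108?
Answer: 1125405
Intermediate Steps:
q(K) = 24*K*(-108 + K) (q(K) = (K - 108)*(K + 23*K) = (-108 + K)*(24*K) = 24*K*(-108 + K))
q(-170) - 1*8835 = 24*(-170)*(-108 - 170) - 1*8835 = 24*(-170)*(-278) - 8835 = 1134240 - 8835 = 1125405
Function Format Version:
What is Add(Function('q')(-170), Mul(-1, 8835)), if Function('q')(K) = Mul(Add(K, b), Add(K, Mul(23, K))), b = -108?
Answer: 1125405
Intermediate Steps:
Function('q')(K) = Mul(24, K, Add(-108, K)) (Function('q')(K) = Mul(Add(K, -108), Add(K, Mul(23, K))) = Mul(Add(-108, K), Mul(24, K)) = Mul(24, K, Add(-108, K)))
Add(Function('q')(-170), Mul(-1, 8835)) = Add(Mul(24, -170, Add(-108, -170)), Mul(-1, 8835)) = Add(Mul(24, -170, -278), -8835) = Add(1134240, -8835) = 1125405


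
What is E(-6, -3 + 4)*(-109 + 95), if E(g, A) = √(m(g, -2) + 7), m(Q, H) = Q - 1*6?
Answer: -14*I*√5 ≈ -31.305*I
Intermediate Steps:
m(Q, H) = -6 + Q (m(Q, H) = Q - 6 = -6 + Q)
E(g, A) = √(1 + g) (E(g, A) = √((-6 + g) + 7) = √(1 + g))
E(-6, -3 + 4)*(-109 + 95) = √(1 - 6)*(-109 + 95) = √(-5)*(-14) = (I*√5)*(-14) = -14*I*√5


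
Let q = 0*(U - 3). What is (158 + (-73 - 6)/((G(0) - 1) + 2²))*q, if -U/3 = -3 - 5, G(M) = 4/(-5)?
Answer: 0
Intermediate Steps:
G(M) = -⅘ (G(M) = 4*(-⅕) = -⅘)
U = 24 (U = -3*(-3 - 5) = -3*(-8) = 24)
q = 0 (q = 0*(24 - 3) = 0*21 = 0)
(158 + (-73 - 6)/((G(0) - 1) + 2²))*q = (158 + (-73 - 6)/((-⅘ - 1) + 2²))*0 = (158 - 79/(-9/5 + 4))*0 = (158 - 79/11/5)*0 = (158 - 79*5/11)*0 = (158 - 395/11)*0 = (1343/11)*0 = 0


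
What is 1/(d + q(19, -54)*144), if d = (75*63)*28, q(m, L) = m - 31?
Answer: 1/130572 ≈ 7.6586e-6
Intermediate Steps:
q(m, L) = -31 + m
d = 132300 (d = 4725*28 = 132300)
1/(d + q(19, -54)*144) = 1/(132300 + (-31 + 19)*144) = 1/(132300 - 12*144) = 1/(132300 - 1728) = 1/130572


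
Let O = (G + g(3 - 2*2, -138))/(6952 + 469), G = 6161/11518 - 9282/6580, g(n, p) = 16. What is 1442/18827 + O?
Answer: 14867833095653/189085616986955 ≈ 0.078630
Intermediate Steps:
G = -1185191/1353365 (G = 6161*(1/11518) - 9282*1/6580 = 6161/11518 - 663/470 = -1185191/1353365 ≈ -0.87574)
O = 20468649/10043321665 (O = (-1185191/1353365 + 16)/(6952 + 469) = (20468649/1353365)/7421 = (20468649/1353365)*(1/7421) = 20468649/10043321665 ≈ 0.0020380)
1442/18827 + O = 1442/18827 + 20468649/10043321665 = 14867833095653/189085616986955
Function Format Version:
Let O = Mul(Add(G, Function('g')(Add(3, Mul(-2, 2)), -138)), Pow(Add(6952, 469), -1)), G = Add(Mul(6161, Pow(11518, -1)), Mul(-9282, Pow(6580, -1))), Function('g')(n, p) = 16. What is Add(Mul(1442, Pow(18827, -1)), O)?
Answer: Rational(14867833095653, 189085616986955) ≈ 0.078630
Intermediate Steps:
G = Rational(-1185191, 1353365) (G = Add(Mul(6161, Rational(1, 11518)), Mul(-9282, Rational(1, 6580))) = Add(Rational(6161, 11518), Rational(-663, 470)) = Rational(-1185191, 1353365) ≈ -0.87574)
O = Rational(20468649, 10043321665) (O = Mul(Add(Rational(-1185191, 1353365), 16), Pow(Add(6952, 469), -1)) = Mul(Rational(20468649, 1353365), Pow(7421, -1)) = Mul(Rational(20468649, 1353365), Rational(1, 7421)) = Rational(20468649, 10043321665) ≈ 0.0020380)
Add(Mul(1442, Pow(18827, -1)), O) = Add(Mul(1442, Pow(18827, -1)), Rational(20468649, 10043321665)) = Add(Mul(1442, Rational(1, 18827)), Rational(20468649, 10043321665)) = Add(Rational(1442, 18827), Rational(20468649, 10043321665)) = Rational(14867833095653, 189085616986955)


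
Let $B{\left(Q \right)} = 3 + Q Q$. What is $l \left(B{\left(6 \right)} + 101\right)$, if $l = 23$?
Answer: $3220$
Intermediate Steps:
$B{\left(Q \right)} = 3 + Q^{2}$
$l \left(B{\left(6 \right)} + 101\right) = 23 \left(\left(3 + 6^{2}\right) + 101\right) = 23 \left(\left(3 + 36\right) + 101\right) = 23 \left(39 + 101\right) = 23 \cdot 140 = 3220$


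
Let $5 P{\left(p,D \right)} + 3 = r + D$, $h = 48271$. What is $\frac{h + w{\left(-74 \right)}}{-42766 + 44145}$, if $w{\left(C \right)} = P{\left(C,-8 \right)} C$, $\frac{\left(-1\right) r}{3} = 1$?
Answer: $\frac{242391}{6895} \approx 35.155$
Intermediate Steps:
$r = -3$ ($r = \left(-3\right) 1 = -3$)
$P{\left(p,D \right)} = - \frac{6}{5} + \frac{D}{5}$ ($P{\left(p,D \right)} = - \frac{3}{5} + \frac{-3 + D}{5} = - \frac{3}{5} + \left(- \frac{3}{5} + \frac{D}{5}\right) = - \frac{6}{5} + \frac{D}{5}$)
$w{\left(C \right)} = - \frac{14 C}{5}$ ($w{\left(C \right)} = \left(- \frac{6}{5} + \frac{1}{5} \left(-8\right)\right) C = \left(- \frac{6}{5} - \frac{8}{5}\right) C = - \frac{14 C}{5}$)
$\frac{h + w{\left(-74 \right)}}{-42766 + 44145} = \frac{48271 - - \frac{1036}{5}}{-42766 + 44145} = \frac{48271 + \frac{1036}{5}}{1379} = \frac{242391}{5} \cdot \frac{1}{1379} = \frac{242391}{6895}$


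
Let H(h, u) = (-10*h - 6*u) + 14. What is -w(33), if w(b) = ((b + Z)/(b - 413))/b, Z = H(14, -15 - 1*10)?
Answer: 1/220 ≈ 0.0045455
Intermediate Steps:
H(h, u) = 14 - 10*h - 6*u
Z = 24 (Z = 14 - 10*14 - 6*(-15 - 1*10) = 14 - 140 - 6*(-15 - 10) = 14 - 140 - 6*(-25) = 14 - 140 + 150 = 24)
w(b) = (24 + b)/(b*(-413 + b)) (w(b) = ((b + 24)/(b - 413))/b = ((24 + b)/(-413 + b))/b = (24 + b)/(b*(-413 + b)))
-w(33) = -(24 + 33)/(33*(-413 + 33)) = -57/(33*(-380)) = -(-1)*57/(33*380) = -1*(-1/220) = 1/220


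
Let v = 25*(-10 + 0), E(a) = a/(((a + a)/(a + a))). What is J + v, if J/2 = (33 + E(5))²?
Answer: 2638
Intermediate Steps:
E(a) = a (E(a) = a/(((2*a)/((2*a)))) = a/(((2*a)*(1/(2*a)))) = a/1 = a*1 = a)
J = 2888 (J = 2*(33 + 5)² = 2*38² = 2*1444 = 2888)
v = -250 (v = 25*(-10) = -250)
J + v = 2888 - 250 = 2638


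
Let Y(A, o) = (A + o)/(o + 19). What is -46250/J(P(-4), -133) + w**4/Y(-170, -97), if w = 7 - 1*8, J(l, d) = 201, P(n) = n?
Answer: -4111024/17889 ≈ -229.81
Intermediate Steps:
Y(A, o) = (A + o)/(19 + o)
w = -1 (w = 7 - 8 = -1)
-46250/J(P(-4), -133) + w**4/Y(-170, -97) = -46250/201 + (-1)**4/(((-170 - 97)/(19 - 97))) = -46250*1/201 + 1/(-267/(-78)) = -46250/201 + 1/(-1/78*(-267)) = -46250/201 + 1/(89/26) = -46250/201 + 1*(26/89) = -46250/201 + 26/89 = -4111024/17889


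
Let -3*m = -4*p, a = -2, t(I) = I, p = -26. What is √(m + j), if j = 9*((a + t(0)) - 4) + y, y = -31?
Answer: I*√1077/3 ≈ 10.939*I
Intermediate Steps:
j = -85 (j = 9*((-2 + 0) - 4) - 31 = 9*(-2 - 4) - 31 = 9*(-6) - 31 = -54 - 31 = -85)
m = -104/3 (m = -(-4)*(-26)/3 = -⅓*104 = -104/3 ≈ -34.667)
√(m + j) = √(-104/3 - 85) = √(-359/3) = I*√1077/3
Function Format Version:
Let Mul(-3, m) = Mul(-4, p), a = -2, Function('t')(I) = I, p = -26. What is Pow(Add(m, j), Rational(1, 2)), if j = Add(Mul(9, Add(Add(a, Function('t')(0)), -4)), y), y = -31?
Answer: Mul(Rational(1, 3), I, Pow(1077, Rational(1, 2))) ≈ Mul(10.939, I)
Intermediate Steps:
j = -85 (j = Add(Mul(9, Add(Add(-2, 0), -4)), -31) = Add(Mul(9, Add(-2, -4)), -31) = Add(Mul(9, -6), -31) = Add(-54, -31) = -85)
m = Rational(-104, 3) (m = Mul(Rational(-1, 3), Mul(-4, -26)) = Mul(Rational(-1, 3), 104) = Rational(-104, 3) ≈ -34.667)
Pow(Add(m, j), Rational(1, 2)) = Pow(Add(Rational(-104, 3), -85), Rational(1, 2)) = Pow(Rational(-359, 3), Rational(1, 2)) = Mul(Rational(1, 3), I, Pow(1077, Rational(1, 2)))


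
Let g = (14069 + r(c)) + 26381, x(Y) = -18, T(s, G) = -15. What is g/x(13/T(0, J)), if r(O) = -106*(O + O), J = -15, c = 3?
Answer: -19907/9 ≈ -2211.9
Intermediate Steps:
r(O) = -212*O
g = 39814 (g = (14069 - 212*3) + 26381 = (14069 - 636) + 26381 = 13433 + 26381 = 39814)
g/x(13/T(0, J)) = 39814/(-18) = 39814*(-1/18) = -19907/9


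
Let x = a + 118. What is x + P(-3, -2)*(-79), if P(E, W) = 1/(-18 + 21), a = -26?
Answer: 197/3 ≈ 65.667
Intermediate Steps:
P(E, W) = ⅓ (P(E, W) = 1/3 = ⅓)
x = 92 (x = -26 + 118 = 92)
x + P(-3, -2)*(-79) = 92 + (⅓)*(-79) = 92 - 79/3 = 197/3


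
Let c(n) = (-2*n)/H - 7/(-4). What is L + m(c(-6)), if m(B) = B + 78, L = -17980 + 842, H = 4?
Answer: -68221/4 ≈ -17055.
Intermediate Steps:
L = -17138
c(n) = 7/4 - n/2 (c(n) = -2*n/4 - 7/(-4) = -2*n*(¼) - 7*(-¼) = -n/2 + 7/4 = 7/4 - n/2)
m(B) = 78 + B
L + m(c(-6)) = -17138 + (78 + (7/4 - ½*(-6))) = -17138 + (78 + (7/4 + 3)) = -17138 + (78 + 19/4) = -17138 + 331/4 = -68221/4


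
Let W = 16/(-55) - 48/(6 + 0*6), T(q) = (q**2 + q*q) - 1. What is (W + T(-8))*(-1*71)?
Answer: -463559/55 ≈ -8428.3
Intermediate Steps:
T(q) = -1 + 2*q**2 (T(q) = (q**2 + q**2) - 1 = 2*q**2 - 1 = -1 + 2*q**2)
W = -456/55 (W = 16*(-1/55) - 48/(6 + 0) = -16/55 - 48/6 = -16/55 - 48*1/6 = -16/55 - 8 = -456/55 ≈ -8.2909)
(W + T(-8))*(-1*71) = (-456/55 + (-1 + 2*(-8)**2))*(-1*71) = (-456/55 + (-1 + 2*64))*(-71) = (-456/55 + (-1 + 128))*(-71) = (-456/55 + 127)*(-71) = (6529/55)*(-71) = -463559/55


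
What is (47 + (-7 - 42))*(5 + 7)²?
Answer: -288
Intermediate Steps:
(47 + (-7 - 42))*(5 + 7)² = (47 - 49)*12² = -2*144 = -288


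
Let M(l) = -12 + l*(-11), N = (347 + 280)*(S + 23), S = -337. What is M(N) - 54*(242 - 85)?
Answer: 2157168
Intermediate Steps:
N = -196878 (N = (347 + 280)*(-337 + 23) = 627*(-314) = -196878)
M(l) = -12 - 11*l
M(N) - 54*(242 - 85) = (-12 - 11*(-196878)) - 54*(242 - 85) = (-12 + 2165658) - 54*157 = 2165646 - 1*8478 = 2165646 - 8478 = 2157168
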